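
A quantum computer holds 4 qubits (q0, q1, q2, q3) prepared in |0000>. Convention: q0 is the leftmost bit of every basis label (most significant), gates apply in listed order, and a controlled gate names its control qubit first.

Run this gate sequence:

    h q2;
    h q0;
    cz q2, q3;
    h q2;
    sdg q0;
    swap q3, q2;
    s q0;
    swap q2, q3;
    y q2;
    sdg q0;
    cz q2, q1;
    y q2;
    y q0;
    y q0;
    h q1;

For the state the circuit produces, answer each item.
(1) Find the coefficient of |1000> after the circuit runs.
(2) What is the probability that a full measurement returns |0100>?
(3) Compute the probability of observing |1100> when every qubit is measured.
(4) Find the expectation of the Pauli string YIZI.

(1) The amplitude on |1000> is -I/2.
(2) The probability of measuring |0100> is 1/4.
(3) Outcome |1100> occurs with probability 1/4.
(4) The observable YIZI averages to -1.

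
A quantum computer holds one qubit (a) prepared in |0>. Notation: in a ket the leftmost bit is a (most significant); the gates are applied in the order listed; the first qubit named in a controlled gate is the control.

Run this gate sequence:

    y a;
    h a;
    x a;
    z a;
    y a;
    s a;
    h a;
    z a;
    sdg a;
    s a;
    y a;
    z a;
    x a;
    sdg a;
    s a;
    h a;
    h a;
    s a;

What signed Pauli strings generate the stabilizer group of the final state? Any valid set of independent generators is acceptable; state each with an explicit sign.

One valid set of independent stabilizer generators is +X (any independent generating set of the same group is equally correct). Key observation: the block from step 16 through step 17 cancels to the identity and can be dropped.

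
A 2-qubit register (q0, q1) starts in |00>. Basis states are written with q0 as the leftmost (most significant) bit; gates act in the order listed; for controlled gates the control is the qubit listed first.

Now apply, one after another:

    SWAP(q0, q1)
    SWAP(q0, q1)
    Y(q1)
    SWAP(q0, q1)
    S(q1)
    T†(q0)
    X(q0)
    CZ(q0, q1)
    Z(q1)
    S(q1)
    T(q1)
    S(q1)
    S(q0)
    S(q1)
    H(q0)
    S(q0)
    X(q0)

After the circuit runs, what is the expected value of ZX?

The observable ZX averages to 0.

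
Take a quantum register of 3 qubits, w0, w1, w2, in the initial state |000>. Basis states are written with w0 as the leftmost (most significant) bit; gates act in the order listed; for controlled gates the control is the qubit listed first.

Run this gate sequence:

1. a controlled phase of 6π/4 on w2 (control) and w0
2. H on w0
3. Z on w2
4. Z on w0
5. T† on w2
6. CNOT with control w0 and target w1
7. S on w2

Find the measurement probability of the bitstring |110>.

A full measurement returns |110> with probability 1/2.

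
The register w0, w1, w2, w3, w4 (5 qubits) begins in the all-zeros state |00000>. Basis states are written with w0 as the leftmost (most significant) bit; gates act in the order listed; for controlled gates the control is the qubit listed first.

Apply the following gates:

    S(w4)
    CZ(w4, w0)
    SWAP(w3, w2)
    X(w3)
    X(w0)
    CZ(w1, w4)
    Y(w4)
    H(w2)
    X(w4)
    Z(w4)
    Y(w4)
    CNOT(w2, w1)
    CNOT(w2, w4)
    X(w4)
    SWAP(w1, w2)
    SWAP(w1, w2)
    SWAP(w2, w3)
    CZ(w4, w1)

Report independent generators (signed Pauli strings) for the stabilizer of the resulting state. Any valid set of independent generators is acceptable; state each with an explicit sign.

One valid set of independent stabilizer generators is -IXIXX, -ZIIII, +IZIIZ, -IIZII, +IIIZZ (any independent generating set of the same group is equally correct). Key observation: gates 15-16 undo each other exactly, leaving only the rest of the circuit to track.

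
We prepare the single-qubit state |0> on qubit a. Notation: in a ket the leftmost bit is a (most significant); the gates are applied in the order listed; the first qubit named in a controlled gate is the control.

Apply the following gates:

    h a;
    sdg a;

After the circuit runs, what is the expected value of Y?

The expectation value of Y is -1.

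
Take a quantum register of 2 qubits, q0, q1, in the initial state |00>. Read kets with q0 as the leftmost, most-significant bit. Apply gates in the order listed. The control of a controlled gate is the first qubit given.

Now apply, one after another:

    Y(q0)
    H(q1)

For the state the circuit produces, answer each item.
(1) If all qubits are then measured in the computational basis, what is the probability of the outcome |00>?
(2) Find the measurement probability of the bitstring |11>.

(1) Outcome |00> occurs with probability 0.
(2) The probability of measuring |11> is 1/2.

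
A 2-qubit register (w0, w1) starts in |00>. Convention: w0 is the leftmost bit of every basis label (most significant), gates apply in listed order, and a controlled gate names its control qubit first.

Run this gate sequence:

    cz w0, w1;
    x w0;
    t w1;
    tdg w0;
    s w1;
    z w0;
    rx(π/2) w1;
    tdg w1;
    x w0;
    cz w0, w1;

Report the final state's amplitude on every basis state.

The resulting statevector has amplitude sqrt(2)*exp(3*I*pi/4)/2 on |00>, sqrt(2)/2 on |01>, 0 on |10>, 0 on |11>.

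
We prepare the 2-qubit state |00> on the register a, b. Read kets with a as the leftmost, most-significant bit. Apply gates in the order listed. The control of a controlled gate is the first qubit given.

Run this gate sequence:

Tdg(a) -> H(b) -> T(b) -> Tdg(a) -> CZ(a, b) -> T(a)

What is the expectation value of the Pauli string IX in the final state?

In the final state, IX has expectation sqrt(2)/2.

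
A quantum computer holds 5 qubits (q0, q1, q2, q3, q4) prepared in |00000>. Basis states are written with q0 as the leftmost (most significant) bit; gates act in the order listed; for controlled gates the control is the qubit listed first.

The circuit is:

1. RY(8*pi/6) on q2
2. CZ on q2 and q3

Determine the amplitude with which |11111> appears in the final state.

|11111> carries amplitude 0 in the final state.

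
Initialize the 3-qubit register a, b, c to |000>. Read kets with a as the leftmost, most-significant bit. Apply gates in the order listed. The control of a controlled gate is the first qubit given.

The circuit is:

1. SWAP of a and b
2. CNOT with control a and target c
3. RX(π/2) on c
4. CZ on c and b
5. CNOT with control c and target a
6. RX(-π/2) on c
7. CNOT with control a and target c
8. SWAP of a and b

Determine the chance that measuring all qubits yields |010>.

Outcome |010> occurs with probability 1/4.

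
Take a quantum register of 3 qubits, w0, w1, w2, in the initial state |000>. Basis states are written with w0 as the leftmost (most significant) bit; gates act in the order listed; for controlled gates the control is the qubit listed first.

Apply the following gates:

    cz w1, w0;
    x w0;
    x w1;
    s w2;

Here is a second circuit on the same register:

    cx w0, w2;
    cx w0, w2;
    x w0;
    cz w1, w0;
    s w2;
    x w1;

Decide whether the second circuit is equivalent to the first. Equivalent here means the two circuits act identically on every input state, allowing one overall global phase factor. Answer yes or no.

No — the two circuits implement different unitaries, even allowing a global phase.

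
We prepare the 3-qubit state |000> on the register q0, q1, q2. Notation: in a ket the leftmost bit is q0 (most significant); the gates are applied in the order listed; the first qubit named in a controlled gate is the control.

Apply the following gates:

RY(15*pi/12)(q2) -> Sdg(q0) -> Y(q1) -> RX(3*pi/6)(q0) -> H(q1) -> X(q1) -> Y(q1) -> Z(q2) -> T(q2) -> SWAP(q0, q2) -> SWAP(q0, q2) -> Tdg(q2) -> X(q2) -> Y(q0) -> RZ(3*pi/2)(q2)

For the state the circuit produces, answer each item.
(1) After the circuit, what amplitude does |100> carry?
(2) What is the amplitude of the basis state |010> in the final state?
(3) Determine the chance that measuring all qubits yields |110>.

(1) The amplitude on |100> is sqrt(sqrt(2) + 2)*exp(3*I*pi/4)/4.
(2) |010> carries amplitude -sqrt(sqrt(2) + 2)*exp(I*pi/4)/4 in the final state.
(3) The probability of measuring |110> is sqrt(2)/16 + 1/8.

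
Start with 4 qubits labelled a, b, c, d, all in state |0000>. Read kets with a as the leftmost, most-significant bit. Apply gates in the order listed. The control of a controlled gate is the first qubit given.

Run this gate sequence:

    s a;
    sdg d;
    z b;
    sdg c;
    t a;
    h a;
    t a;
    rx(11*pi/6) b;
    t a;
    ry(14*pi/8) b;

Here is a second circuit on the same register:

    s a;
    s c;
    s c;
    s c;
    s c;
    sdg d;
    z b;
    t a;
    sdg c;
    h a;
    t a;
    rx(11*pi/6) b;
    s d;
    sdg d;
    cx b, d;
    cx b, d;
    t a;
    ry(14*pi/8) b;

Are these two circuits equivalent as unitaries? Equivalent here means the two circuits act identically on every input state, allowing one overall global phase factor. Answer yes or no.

Yes — the two circuits implement the same unitary up to a global phase.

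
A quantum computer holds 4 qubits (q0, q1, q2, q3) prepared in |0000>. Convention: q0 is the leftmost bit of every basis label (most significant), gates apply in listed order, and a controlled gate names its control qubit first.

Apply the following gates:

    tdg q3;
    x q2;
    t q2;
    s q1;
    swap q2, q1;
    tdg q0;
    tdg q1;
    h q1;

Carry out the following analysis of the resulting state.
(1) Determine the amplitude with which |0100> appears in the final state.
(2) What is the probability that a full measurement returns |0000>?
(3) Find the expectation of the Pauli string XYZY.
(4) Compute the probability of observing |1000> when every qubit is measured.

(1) The amplitude on |0100> is -sqrt(2)/2.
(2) The probability of measuring |0000> is 1/2.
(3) In the final state, XYZY has expectation 0.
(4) A full measurement returns |1000> with probability 0.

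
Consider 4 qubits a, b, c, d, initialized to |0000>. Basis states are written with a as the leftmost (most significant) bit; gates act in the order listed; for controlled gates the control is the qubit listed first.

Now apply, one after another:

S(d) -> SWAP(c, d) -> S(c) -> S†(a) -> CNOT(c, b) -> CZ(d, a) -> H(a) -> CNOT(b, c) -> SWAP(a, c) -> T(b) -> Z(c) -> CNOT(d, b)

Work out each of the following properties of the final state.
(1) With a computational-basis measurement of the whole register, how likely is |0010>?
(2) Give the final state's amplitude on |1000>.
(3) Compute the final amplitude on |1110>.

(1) A full measurement returns |0010> with probability 1/2.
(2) The final state's coefficient on |1000> equals 0.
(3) The amplitude on |1110> is 0.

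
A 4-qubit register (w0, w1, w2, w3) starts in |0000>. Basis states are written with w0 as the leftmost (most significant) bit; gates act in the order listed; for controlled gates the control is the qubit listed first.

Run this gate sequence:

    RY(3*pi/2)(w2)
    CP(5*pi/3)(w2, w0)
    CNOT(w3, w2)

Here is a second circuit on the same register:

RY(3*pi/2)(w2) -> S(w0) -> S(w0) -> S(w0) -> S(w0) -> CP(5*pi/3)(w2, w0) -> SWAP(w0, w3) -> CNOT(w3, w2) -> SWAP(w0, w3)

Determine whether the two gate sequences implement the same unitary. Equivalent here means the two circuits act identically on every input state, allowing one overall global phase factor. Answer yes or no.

No: there is an input state on which the two circuits produce genuinely different outputs (not merely differing by a phase).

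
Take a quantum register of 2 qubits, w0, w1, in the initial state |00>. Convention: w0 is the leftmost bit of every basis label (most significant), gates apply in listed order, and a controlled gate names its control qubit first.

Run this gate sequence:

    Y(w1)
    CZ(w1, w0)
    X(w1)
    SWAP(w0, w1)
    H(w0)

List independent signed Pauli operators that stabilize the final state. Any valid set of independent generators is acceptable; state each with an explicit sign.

One valid set of independent stabilizer generators is +XI, +IZ (any independent generating set of the same group is equally correct).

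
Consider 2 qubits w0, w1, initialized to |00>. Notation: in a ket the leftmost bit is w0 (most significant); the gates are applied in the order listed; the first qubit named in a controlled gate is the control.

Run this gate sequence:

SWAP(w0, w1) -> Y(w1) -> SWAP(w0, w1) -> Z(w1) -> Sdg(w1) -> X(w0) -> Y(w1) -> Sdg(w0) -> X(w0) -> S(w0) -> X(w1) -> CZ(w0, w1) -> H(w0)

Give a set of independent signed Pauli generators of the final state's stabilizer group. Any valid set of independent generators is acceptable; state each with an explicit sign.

The stabilizer group can be generated by -XI, +IZ, among other valid generating sets.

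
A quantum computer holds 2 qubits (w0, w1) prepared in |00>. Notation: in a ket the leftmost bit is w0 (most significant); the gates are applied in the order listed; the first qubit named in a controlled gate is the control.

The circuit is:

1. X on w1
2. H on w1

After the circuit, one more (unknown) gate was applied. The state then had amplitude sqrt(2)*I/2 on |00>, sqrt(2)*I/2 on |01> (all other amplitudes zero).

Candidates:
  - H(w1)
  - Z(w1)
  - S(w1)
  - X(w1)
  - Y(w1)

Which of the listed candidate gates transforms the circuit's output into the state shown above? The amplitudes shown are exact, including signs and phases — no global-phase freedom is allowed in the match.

The unique candidate consistent with the amplitudes is Y(w1).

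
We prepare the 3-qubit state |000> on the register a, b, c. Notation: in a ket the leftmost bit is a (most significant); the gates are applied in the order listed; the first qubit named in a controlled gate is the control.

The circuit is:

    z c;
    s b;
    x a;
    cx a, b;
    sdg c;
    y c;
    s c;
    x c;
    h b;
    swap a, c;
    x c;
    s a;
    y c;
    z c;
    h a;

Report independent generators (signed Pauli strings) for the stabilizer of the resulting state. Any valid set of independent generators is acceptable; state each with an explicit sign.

The stabilizer group can be generated by +XII, -IXI, -IIZ, among other valid generating sets.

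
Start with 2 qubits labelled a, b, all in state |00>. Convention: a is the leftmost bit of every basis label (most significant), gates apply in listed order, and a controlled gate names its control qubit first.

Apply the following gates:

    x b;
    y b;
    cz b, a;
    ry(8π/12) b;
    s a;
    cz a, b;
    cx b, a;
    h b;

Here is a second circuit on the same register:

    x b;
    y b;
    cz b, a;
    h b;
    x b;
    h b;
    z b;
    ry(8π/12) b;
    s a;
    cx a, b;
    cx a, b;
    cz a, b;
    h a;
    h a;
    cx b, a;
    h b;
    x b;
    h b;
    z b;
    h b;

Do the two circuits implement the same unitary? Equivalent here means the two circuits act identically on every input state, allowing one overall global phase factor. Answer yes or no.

Yes, they are equivalent — the unitaries differ by at most a global phase.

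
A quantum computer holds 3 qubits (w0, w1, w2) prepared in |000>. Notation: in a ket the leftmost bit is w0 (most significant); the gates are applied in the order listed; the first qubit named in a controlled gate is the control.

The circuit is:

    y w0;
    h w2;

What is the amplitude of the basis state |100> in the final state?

|100> carries amplitude sqrt(2)*I/2 in the final state.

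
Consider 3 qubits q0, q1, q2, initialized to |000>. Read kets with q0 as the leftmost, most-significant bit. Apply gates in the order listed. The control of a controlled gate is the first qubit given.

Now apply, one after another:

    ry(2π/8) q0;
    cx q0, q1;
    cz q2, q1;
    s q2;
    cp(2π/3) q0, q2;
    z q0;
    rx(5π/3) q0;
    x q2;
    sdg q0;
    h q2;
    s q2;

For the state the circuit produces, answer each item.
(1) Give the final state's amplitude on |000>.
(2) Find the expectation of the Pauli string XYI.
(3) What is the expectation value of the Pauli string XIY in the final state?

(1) The final state's coefficient on |000> equals -sqrt(6*sqrt(2) + 12)/8.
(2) In the final state, XYI has expectation sqrt(2)/4.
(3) In the final state, XIY has expectation -sqrt(6)/4.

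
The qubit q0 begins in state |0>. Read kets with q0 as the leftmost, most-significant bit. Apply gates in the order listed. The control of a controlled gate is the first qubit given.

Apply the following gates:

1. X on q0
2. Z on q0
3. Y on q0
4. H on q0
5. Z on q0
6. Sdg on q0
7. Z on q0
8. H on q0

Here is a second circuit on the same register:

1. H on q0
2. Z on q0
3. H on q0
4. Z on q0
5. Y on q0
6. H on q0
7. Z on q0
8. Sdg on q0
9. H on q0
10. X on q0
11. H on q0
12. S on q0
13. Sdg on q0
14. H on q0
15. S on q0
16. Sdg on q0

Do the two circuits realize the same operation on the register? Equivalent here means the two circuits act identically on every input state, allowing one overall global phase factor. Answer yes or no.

Yes: on every input state the two circuits agree up to one overall phase factor.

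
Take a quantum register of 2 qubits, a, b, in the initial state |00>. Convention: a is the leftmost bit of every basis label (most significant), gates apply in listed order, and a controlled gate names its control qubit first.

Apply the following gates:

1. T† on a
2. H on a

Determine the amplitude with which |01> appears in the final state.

The final state's coefficient on |01> equals 0.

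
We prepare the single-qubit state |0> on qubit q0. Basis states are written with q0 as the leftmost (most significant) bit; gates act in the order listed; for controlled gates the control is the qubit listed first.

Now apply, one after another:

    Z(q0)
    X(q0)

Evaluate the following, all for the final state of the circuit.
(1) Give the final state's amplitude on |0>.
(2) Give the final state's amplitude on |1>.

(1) |0> carries amplitude 0 in the final state.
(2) The amplitude on |1> is 1.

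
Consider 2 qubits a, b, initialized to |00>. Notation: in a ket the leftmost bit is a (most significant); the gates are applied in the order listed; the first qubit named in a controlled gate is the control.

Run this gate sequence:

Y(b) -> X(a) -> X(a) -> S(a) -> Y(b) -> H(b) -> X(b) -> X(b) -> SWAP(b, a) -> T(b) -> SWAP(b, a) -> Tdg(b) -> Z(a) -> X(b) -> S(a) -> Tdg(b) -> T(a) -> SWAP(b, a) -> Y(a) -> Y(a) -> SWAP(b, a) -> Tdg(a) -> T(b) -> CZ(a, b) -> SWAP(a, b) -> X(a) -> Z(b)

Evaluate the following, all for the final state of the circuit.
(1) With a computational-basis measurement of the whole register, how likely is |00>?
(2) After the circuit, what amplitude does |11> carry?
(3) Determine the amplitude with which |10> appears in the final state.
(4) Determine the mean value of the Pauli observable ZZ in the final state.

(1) A full measurement returns |00> with probability 1/2. Key observation: the block from step 16 through step 23 cancels to the identity and can be dropped.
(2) The amplitude on |11> is 0.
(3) The final state's coefficient on |10> equals -sqrt(2)*exp(3*I*pi/4)/2.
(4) In the final state, ZZ has expectation 0.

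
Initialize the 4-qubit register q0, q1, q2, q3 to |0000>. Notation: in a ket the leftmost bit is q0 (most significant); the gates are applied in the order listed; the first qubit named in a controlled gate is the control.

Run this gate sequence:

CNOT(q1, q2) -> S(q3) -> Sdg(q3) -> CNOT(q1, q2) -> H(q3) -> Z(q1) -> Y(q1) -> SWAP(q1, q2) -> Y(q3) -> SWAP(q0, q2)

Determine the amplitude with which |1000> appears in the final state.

The amplitude on |1000> is sqrt(2)/2. Key observation: gates 1-4 undo each other exactly, leaving only the rest of the circuit to track.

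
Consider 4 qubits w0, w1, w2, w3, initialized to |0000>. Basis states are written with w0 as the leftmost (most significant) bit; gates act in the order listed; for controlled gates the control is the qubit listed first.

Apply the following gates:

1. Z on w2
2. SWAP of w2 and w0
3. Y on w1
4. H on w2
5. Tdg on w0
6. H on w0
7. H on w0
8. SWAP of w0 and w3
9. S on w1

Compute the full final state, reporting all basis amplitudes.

After the circuit, the state carries amplitude -sqrt(2)/2 on |0100>, -sqrt(2)/2 on |0110>, and 0 on every other basis state.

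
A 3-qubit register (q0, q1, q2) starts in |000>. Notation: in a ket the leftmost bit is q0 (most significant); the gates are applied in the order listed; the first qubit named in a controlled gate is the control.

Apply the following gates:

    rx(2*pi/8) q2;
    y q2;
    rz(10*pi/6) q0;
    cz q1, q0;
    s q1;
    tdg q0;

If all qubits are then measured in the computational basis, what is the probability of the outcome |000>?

A full measurement returns |000> with probability 1/2 - sqrt(2)/4.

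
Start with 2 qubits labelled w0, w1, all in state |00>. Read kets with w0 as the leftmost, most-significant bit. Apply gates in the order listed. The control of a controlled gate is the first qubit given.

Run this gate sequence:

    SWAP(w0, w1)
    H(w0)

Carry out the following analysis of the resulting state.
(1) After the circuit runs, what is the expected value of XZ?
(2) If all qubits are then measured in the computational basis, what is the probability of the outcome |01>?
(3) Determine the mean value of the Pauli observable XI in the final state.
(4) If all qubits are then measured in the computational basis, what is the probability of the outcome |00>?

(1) The observable XZ averages to 1.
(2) The probability of measuring |01> is 0.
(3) In the final state, XI has expectation 1.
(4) The probability of measuring |00> is 1/2.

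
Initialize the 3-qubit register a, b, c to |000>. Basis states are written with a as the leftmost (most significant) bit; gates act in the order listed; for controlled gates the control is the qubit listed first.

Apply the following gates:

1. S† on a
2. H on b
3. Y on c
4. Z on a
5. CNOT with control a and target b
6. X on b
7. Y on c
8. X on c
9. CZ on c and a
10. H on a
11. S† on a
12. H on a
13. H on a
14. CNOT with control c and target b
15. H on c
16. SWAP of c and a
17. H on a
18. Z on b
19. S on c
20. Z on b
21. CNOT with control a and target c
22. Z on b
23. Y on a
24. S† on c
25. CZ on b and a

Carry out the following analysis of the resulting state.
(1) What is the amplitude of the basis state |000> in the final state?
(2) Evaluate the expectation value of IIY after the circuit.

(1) |000> carries amplitude -I/2 in the final state.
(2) The observable IIY averages to -1.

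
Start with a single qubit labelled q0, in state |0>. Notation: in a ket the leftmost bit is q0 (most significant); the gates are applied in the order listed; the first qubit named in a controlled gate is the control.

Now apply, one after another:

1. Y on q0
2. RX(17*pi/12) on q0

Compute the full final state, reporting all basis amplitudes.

After the circuit, the state carries amplitude sqrt(6 - 3*sqrt(2))/4 + sqrt(sqrt(2) + 2)/4 on |0>, -I*sqrt(3*sqrt(2) + 6)/4 + I*sqrt(2 - sqrt(2))/4 on |1>.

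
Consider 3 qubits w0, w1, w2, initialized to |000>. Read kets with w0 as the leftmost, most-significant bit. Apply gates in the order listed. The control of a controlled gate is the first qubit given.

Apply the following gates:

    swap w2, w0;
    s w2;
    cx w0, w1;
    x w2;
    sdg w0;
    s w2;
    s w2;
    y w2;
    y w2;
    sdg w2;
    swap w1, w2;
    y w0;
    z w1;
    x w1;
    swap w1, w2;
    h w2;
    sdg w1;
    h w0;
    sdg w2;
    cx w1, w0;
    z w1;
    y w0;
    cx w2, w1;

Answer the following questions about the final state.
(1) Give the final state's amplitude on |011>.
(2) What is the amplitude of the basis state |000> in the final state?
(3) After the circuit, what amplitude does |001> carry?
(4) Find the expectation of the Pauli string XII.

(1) |011> carries amplitude 1/2 in the final state. Key observation: gates 7-10 undo each other exactly, leaving only the rest of the circuit to track.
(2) The amplitude on |000> is I/2.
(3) The final state's coefficient on |001> equals 0.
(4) In the final state, XII has expectation 1.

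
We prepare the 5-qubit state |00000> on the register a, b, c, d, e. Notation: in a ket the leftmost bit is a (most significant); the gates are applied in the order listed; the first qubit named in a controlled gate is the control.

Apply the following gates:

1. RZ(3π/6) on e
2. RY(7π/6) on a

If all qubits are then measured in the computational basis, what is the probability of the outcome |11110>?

Outcome |11110> occurs with probability 0.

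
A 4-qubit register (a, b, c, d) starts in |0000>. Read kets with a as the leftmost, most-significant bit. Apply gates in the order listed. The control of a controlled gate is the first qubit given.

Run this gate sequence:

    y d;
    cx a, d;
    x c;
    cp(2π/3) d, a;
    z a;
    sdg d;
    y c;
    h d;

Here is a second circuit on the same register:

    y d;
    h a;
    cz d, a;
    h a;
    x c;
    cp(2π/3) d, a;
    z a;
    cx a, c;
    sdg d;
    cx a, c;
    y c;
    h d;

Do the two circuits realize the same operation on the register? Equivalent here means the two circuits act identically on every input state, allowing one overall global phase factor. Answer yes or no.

No: there is an input state on which the two circuits produce genuinely different outputs (not merely differing by a phase).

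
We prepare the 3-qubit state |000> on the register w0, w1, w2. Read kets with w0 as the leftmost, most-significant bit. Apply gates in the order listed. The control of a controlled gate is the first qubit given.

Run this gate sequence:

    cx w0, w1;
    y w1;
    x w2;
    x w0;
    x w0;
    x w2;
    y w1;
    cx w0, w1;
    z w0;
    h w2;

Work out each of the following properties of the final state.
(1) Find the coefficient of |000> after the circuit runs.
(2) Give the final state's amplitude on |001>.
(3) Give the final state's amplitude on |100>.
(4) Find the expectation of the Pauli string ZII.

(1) The amplitude on |000> is sqrt(2)/2. Key observation: steps 2-7 multiply out to the identity, so the circuit reduces to the remaining gates.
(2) |001> carries amplitude sqrt(2)/2 in the final state.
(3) The final state's coefficient on |100> equals 0.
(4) In the final state, ZII has expectation 1.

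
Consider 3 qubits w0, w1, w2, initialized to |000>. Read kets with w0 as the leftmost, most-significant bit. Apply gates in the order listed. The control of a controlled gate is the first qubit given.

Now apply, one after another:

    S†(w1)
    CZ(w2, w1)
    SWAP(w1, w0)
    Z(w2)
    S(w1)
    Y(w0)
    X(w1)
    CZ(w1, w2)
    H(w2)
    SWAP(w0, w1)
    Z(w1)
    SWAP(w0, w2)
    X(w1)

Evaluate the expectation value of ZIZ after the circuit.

In the final state, ZIZ has expectation 0.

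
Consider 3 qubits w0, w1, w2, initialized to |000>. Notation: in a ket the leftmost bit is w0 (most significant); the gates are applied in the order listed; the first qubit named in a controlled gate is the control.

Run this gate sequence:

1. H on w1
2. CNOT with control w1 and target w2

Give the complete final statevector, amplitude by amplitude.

The resulting statevector has amplitude sqrt(2)/2 on |000>, sqrt(2)/2 on |011>, and 0 on every other basis state.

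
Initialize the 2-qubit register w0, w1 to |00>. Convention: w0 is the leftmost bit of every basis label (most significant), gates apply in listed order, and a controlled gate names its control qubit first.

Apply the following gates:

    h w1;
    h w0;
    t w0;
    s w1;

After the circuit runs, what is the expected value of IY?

In the final state, IY has expectation 1.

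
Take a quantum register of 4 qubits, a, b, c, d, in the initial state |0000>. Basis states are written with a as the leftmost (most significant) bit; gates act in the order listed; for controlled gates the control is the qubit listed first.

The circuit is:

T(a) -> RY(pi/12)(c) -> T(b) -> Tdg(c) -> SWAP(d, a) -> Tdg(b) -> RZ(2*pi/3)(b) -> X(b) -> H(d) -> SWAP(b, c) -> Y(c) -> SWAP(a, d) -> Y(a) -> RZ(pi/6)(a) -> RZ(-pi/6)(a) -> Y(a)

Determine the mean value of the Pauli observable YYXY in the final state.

The observable YYXY averages to 0. Key observation: gates 13-16 undo each other exactly, leaving only the rest of the circuit to track.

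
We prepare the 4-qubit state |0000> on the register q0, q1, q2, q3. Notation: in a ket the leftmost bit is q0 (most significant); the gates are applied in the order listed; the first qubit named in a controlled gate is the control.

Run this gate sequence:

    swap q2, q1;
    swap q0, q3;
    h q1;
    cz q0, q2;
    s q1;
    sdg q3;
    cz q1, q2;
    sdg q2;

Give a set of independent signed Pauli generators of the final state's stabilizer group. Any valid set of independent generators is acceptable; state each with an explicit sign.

The final state is stabilized by the group generated by +IYII, +ZIII, +IIZI, +IIIZ; other independent generating sets are equally valid.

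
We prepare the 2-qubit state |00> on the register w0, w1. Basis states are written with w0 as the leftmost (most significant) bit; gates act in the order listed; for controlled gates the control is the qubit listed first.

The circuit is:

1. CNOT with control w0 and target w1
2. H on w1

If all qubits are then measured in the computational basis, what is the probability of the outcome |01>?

A full measurement returns |01> with probability 1/2.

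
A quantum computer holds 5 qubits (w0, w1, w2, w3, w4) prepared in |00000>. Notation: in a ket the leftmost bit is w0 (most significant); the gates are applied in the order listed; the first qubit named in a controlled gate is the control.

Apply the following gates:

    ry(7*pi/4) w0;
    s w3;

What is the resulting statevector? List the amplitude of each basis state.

After the circuit, the state carries amplitude -sqrt(sqrt(2) + 2)/2 on |00000>, sqrt(2 - sqrt(2))/2 on |10000>, and 0 on every other basis state.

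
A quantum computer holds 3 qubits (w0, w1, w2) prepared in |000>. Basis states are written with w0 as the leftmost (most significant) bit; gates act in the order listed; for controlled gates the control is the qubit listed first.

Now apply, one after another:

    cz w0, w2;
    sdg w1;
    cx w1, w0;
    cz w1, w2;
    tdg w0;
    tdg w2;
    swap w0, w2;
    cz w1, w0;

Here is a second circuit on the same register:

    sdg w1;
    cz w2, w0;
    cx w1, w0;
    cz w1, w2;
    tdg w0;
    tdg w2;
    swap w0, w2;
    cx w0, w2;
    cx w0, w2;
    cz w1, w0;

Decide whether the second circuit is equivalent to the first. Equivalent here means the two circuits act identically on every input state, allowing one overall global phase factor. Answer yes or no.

Yes — the two circuits implement the same unitary up to a global phase.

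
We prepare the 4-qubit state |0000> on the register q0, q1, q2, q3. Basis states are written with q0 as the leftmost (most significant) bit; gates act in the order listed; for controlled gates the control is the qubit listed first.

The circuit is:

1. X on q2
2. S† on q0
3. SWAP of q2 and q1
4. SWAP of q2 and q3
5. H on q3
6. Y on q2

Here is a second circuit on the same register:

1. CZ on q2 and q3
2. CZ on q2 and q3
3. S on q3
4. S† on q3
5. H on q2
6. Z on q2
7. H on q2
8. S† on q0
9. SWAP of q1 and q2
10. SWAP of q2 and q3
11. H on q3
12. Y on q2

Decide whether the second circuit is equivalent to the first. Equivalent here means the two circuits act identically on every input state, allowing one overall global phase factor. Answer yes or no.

Yes — the two circuits implement the same unitary up to a global phase.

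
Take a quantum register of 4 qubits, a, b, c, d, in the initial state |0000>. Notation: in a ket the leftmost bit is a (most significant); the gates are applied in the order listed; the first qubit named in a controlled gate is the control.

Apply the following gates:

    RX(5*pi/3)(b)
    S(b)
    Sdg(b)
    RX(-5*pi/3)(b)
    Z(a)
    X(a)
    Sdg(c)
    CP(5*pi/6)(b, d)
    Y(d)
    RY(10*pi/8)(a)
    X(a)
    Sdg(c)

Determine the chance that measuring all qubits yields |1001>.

The probability of measuring |1001> is sqrt(2)/4 + 1/2.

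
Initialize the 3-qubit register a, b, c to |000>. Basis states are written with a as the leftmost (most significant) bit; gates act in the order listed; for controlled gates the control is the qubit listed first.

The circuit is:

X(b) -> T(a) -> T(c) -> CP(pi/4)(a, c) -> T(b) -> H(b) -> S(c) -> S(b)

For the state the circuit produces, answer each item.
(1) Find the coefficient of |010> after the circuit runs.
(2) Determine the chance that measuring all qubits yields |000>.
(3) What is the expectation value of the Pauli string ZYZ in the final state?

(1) |010> carries amplitude -sqrt(2)*exp(3*I*pi/4)/2 in the final state.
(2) Outcome |000> occurs with probability 1/2.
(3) The observable ZYZ averages to -1.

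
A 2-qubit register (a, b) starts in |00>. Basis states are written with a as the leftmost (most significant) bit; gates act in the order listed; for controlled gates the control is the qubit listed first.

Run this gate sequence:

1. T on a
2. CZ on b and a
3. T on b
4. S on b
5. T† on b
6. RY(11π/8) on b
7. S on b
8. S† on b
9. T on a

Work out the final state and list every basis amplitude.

After the circuit, the state carries amplitude -cos(5*pi/16) on |00>, sin(5*pi/16) on |01>, 0 on |10>, 0 on |11>. Key observation: the block from step 7 through step 8 cancels to the identity and can be dropped.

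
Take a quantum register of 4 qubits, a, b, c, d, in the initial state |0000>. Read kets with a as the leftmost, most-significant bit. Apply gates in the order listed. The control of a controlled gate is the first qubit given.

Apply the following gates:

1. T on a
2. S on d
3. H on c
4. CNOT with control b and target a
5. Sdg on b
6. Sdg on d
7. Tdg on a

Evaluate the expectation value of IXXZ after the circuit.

The expectation value of IXXZ is 0.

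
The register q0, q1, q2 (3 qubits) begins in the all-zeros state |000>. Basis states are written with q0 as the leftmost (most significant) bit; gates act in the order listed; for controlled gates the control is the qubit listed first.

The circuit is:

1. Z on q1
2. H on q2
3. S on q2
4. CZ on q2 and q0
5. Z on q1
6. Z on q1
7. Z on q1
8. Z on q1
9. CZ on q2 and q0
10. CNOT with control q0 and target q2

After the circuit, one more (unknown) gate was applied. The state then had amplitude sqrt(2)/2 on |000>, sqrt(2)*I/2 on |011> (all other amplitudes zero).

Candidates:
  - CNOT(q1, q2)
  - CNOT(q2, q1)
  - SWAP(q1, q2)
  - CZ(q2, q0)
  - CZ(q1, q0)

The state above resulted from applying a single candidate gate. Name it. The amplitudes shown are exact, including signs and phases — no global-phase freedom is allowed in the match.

The unique candidate consistent with the amplitudes is CNOT(q2, q1).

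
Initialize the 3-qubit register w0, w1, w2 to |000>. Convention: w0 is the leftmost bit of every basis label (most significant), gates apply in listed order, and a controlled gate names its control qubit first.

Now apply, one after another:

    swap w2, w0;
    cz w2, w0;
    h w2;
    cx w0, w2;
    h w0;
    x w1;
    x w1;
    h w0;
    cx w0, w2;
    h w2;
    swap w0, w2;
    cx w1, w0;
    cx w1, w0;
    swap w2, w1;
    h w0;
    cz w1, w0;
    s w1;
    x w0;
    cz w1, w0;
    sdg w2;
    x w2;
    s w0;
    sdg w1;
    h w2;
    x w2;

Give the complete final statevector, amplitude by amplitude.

The final amplitudes are -1/2 on |000>, 1/2 on |001>, 0 on |010>, 0 on |011>, -I/2 on |100>, I/2 on |101>, 0 on |110>, 0 on |111>.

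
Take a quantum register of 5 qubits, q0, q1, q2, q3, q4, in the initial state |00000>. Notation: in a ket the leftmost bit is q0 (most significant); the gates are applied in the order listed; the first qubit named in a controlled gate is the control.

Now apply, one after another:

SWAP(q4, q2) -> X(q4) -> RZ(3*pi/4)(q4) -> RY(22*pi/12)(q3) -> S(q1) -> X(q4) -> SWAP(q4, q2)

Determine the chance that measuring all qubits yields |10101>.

Outcome |10101> occurs with probability 0.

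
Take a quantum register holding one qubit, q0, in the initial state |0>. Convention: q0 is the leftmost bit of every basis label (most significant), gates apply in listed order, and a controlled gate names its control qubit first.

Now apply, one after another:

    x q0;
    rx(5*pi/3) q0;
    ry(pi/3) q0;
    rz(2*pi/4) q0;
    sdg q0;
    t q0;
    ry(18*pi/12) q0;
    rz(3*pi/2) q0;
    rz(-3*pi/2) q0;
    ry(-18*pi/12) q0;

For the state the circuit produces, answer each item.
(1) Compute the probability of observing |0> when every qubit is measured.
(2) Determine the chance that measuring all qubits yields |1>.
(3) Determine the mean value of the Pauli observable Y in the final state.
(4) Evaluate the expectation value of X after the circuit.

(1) Outcome |0> occurs with probability 3/8. Key observation: the block from step 7 through step 10 cancels to the identity and can be dropped.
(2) A full measurement returns |1> with probability 5/8.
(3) The expectation value of Y is -3*sqrt(6)/8.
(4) In the final state, X has expectation sqrt(6)/8.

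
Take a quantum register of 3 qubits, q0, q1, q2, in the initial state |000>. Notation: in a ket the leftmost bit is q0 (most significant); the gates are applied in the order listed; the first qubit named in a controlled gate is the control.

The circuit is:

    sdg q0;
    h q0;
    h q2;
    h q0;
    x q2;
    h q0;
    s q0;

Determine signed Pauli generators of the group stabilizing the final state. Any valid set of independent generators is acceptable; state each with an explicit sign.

One valid set of independent stabilizer generators is +YII, +IIX, +IZI (any independent generating set of the same group is equally correct).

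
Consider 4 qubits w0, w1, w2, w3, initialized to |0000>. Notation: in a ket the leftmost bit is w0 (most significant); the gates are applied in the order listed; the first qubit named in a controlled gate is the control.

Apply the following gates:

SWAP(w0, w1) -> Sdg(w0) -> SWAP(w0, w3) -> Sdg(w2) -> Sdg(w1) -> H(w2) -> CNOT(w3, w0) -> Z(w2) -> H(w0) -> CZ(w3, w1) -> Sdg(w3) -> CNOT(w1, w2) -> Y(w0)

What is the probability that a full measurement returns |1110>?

A full measurement returns |1110> with probability 0.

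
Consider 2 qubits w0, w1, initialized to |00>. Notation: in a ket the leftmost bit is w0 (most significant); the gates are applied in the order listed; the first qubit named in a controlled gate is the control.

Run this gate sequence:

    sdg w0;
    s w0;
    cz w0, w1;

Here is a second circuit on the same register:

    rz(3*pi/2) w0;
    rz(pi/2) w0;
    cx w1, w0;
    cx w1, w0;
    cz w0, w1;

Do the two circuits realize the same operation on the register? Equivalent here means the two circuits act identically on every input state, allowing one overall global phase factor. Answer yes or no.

Yes: on every input state the two circuits agree up to one overall phase factor.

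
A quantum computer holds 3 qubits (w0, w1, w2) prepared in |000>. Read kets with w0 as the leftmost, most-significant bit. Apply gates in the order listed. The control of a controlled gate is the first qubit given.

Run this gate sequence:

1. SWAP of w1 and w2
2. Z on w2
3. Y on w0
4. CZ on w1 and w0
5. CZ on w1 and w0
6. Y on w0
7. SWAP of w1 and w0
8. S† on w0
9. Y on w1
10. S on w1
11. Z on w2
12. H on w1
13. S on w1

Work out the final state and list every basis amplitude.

The final amplitudes are -sqrt(2)/2 on |000>, sqrt(2)*I/2 on |010>, and 0 on every other basis state.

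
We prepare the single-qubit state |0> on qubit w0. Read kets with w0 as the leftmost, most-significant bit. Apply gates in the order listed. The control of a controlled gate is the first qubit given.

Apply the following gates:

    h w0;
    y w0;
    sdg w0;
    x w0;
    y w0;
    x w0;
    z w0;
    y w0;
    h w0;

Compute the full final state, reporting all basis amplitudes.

The final amplitudes are -1/2 - I/2 on |0>, 1/2 - I/2 on |1>.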